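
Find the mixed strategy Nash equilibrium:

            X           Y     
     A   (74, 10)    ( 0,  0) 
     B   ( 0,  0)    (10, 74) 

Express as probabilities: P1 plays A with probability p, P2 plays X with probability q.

p = 0.881, q = 0.119

Work:
Find probabilities that make opponent indifferent:
P2 chooses q to make P1 indifferent between A and B
P1 chooses p to make P2 indifferent between X and Y
Mixed NE: P1 plays (A: 0.881, B: 0.119), P2 plays (X: 0.119, Y: 0.881)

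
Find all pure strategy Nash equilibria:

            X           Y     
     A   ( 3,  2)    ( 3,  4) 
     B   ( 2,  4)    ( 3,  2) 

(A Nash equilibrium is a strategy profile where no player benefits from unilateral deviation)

Nash equilibrium: (A, Y)

Work:
Best responses:
  P1 vs X: payoffs [3, 2] → best response A (payoff 3)
  P1 vs Y: payoffs [3, 3] → best response A/B (payoff 3)
  P2 vs A: payoffs [2, 4] → best response Y (payoff 4)
  P2 vs B: payoffs [4, 2] → best response X (payoff 4)
Mutual best responses: (A,Y) → Nash equilibria.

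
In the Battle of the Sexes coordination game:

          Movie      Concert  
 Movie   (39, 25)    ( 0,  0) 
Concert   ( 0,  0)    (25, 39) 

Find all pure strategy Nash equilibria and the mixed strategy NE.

Pure NE: (Movie, Movie) and (Concert, Concert); Mixed NE: p = 0.6094, q = 0.3906

Work:
Check pure NE:
(Movie, Movie): (39, 25) - no unilateral deviation beneficial
(Concert, Concert): (25, 39) - no unilateral deviation beneficial
Mixed NE: P1 plays Movie with p = 0.6094, P2 plays Movie with q = 0.3906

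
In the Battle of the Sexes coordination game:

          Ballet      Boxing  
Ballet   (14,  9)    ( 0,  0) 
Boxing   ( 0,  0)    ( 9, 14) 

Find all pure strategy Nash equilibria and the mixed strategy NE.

Pure NE: (Ballet, Ballet) and (Boxing, Boxing); Mixed NE: p = 0.6087, q = 0.3913

Work:
Check pure NE:
(Ballet, Ballet): (14, 9) - no unilateral deviation beneficial
(Boxing, Boxing): (9, 14) - no unilateral deviation beneficial
Mixed NE: P1 plays Ballet with p = 0.6087, P2 plays Ballet with q = 0.3913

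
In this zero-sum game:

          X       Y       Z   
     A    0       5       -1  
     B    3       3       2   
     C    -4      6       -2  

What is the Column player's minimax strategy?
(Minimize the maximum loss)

Column should play Z, value = 2

Work:
Column player minimizes Row's maximum payoff:
Column X: max payoff to Row = 3
Column Y: max payoff to Row = 6
Column Z: max payoff to Row = 2
Minimum is 2, achieved by column Z.
Minimax strategy: Z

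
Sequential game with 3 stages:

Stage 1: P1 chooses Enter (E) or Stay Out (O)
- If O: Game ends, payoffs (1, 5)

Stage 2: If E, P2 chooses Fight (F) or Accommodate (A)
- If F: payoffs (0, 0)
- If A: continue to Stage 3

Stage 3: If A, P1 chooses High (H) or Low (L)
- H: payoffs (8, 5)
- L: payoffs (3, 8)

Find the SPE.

SPE: (E, A, H); Outcome (8, 5)

Work:
Stage 3: P1 chooses H (8 vs 3)
Stage 2: P2: F->0, A->5 (anticipating H). Choose A
Stage 1: P1: O->1, E->8 (anticipating A, H). Choose E
SPE path: E -> A -> H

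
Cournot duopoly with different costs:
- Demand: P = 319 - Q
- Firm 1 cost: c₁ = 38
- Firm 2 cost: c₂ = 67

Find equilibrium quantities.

q₁* = 103.33, q₂* = 74.33

Work:
Reaction: q₁ = (319 - 38 - q₂)/2
Reaction: q₂ = (319 - 67 - q₁)/2
Solve simultaneously:
q₁* = (319 - 2×38 + 67)/3 = 103.33
q₂* = (319 - 2×67 + 38)/3 = 74.33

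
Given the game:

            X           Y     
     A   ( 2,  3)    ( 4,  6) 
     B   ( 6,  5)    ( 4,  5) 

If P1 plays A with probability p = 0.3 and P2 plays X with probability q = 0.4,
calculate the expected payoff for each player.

E[P1] = 4.32, E[P2] = 4.94

Work:
E[P1] = p·q·π₁(A,X) + p·(1-q)·π₁(A,Y) + (1-p)·q·π₁(B,X) + (1-p)·(1-q)·π₁(B,Y)
= 0.3·0.4·2 + 0.3·0.6·4 + 0.7·0.4·6 + 0.7·0.6·4
= 4.32

E[P2] = 4.94 (similar calculation)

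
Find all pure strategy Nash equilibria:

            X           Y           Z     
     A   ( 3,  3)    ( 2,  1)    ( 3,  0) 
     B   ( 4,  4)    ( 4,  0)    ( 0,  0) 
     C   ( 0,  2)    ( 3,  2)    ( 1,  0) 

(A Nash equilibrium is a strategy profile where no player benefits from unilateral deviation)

Nash equilibrium: (B, X)

Work:
Best responses:
  P1 vs X: payoffs [3, 4, 0] → best response B (payoff 4)
  P1 vs Y: payoffs [2, 4, 3] → best response B (payoff 4)
  P1 vs Z: payoffs [3, 0, 1] → best response A (payoff 3)
  P2 vs A: payoffs [3, 1, 0] → best response X (payoff 3)
  P2 vs B: payoffs [4, 0, 0] → best response X (payoff 4)
  P2 vs C: payoffs [2, 2, 0] → best response X/Y (payoff 2)
Mutual best responses: (B,X) → Nash equilibria.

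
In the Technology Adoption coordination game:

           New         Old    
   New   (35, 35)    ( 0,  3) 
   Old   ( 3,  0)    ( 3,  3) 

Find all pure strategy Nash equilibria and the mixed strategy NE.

Pure NE: (New, New) and (Old, Old); Mixed NE: p = 0.0857, q = 0.0857

Work:
Check pure NE:
(New, New): (35, 35) - no unilateral deviation beneficial
(Old, Old): (3, 3) - no unilateral deviation beneficial
Mixed NE: P1 plays New with p = 0.0857, P2 plays New with q = 0.0857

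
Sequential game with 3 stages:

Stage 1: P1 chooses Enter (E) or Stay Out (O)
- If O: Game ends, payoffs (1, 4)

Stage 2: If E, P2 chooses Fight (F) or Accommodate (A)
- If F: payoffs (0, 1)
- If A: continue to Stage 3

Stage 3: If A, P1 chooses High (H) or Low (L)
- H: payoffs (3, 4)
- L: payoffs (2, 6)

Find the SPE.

SPE: (E, A, H); Outcome (3, 4)

Work:
Stage 3: P1 chooses H (3 vs 2)
Stage 2: P2: F->1, A->4 (anticipating H). Choose A
Stage 1: P1: O->1, E->3 (anticipating A, H). Choose E
SPE path: E -> A -> H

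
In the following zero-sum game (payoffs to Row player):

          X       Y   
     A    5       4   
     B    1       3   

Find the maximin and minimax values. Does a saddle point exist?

Maximin = 4, Minimax = 4, Saddle: True

Work:
Row minimums: [4, 1] → maximin = 4
Column maximums: [5, 4] → minimax = 4
Saddle point exists! Game value = 4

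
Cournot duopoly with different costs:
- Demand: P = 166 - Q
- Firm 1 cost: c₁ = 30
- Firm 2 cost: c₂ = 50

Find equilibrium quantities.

q₁* = 52.0, q₂* = 32.0

Work:
Reaction: q₁ = (166 - 30 - q₂)/2
Reaction: q₂ = (166 - 50 - q₁)/2
Solve simultaneously:
q₁* = (166 - 2×30 + 50)/3 = 52.0
q₂* = (166 - 2×50 + 30)/3 = 32.0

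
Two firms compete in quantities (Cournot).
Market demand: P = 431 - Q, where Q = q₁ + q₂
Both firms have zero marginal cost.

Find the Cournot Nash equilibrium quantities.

q₁* = q₂* = 143.67; P* = 143.67

Work:
Profit: π_i = P·q_i = (a - q_i - q_j)·q_i
FOC: ∂π_i/∂q_i = a - 2q_i - q_j = 0
Reaction function: q_i = (431 - q_j)/2
Symmetry: q* = 431/3 = 143.67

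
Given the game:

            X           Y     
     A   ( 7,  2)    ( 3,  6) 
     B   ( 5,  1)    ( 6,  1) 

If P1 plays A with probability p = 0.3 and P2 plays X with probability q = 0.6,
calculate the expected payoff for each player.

E[P1] = 5.4, E[P2] = 1.78

Work:
E[P1] = p·q·π₁(A,X) + p·(1-q)·π₁(A,Y) + (1-p)·q·π₁(B,X) + (1-p)·(1-q)·π₁(B,Y)
= 0.3·0.6·7 + 0.3·0.4·3 + 0.7·0.6·5 + 0.7·0.4·6
= 5.4

E[P2] = 1.78 (similar calculation)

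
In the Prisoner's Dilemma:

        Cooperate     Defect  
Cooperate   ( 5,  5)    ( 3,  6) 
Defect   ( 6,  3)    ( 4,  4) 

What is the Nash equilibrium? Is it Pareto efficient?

(Defect, Defect) is NE; not Pareto efficient

Work:
Defect dominates Cooperate for both players:
If P2 cooperates: Defect (6) > Cooperate (5)
If P2 defects: Defect (4) > Cooperate (3)
NE: (Defect, Defect) with payoff (4, 4)
But (Cooperate, Cooperate) = (5, 5) Pareto dominates (4, 4)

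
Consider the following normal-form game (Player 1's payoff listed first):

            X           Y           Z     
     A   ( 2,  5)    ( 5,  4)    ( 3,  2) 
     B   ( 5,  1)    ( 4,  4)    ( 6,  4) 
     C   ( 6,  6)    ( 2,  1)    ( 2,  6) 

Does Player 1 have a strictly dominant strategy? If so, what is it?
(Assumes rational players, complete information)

No strictly dominant strategy exists for Player 1

Work:
A strategy strictly dominates another if it gives a strictly higher payoff against every opponent action. Compare each pair of P1's strategies column-by-column:
  A vs B: [2 vs 5, 5 vs 4, 3 vs 6] → A does not strictly dominate B (column X: 2 ≤ 5)
  A vs C: [2 vs 6, 5 vs 2, 3 vs 2] → A does not strictly dominate C (column X: 2 ≤ 6)
  B vs A: [5 vs 2, 4 vs 5, 6 vs 3] → B does not strictly dominate A (column Y: 4 ≤ 5)
  B vs C: [5 vs 6, 4 vs 2, 6 vs 2] → B does not strictly dominate C (column X: 5 ≤ 6)
  C vs A: [6 vs 2, 2 vs 5, 2 vs 3] → C does not strictly dominate A (column Y: 2 ≤ 5)
  C vs B: [6 vs 5, 2 vs 4, 2 vs 6] → C does not strictly dominate B (column Y: 2 ≤ 4)
No single strategy strictly dominates all others → no strictly dominant strategy.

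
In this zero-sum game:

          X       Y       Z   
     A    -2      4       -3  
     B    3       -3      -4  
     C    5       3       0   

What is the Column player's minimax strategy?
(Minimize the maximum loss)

Column should play Z, value = 0

Work:
Column player minimizes Row's maximum payoff:
Column X: max payoff to Row = 5
Column Y: max payoff to Row = 4
Column Z: max payoff to Row = 0
Minimum is 0, achieved by column Z.
Minimax strategy: Z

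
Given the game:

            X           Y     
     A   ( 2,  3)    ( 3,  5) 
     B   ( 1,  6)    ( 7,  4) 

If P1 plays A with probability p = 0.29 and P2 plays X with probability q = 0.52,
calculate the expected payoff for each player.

E[P1] = 3.474, E[P2] = 4.7268

Work:
E[P1] = p·q·π₁(A,X) + p·(1-q)·π₁(A,Y) + (1-p)·q·π₁(B,X) + (1-p)·(1-q)·π₁(B,Y)
= 0.29·0.52·2 + 0.29·0.48·3 + 0.71·0.52·1 + 0.71·0.48·7
= 3.474

E[P2] = 4.7268 (similar calculation)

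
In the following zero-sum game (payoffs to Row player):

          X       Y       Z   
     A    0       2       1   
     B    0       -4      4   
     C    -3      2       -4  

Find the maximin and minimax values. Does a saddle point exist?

Maximin = 0, Minimax = 0, Saddle: True

Work:
Row minimums: [0, -4, -4] → maximin = 0
Column maximums: [0, 2, 4] → minimax = 0
Saddle point exists! Game value = 0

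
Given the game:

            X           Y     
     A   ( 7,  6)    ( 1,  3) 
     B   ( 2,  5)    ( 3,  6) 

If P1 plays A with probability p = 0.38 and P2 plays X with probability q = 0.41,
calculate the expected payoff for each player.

E[P1] = 2.9206, E[P2] = 5.0732

Work:
E[P1] = p·q·π₁(A,X) + p·(1-q)·π₁(A,Y) + (1-p)·q·π₁(B,X) + (1-p)·(1-q)·π₁(B,Y)
= 0.38·0.41·7 + 0.38·0.59·1 + 0.62·0.41·2 + 0.62·0.59·3
= 2.9206

E[P2] = 5.0732 (similar calculation)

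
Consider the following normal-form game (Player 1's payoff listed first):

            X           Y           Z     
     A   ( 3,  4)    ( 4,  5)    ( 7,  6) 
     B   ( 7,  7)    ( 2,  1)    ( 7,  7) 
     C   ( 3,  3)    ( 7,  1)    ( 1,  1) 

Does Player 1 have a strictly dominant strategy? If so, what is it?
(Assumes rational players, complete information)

No strictly dominant strategy exists for Player 1

Work:
A strategy strictly dominates another if it gives a strictly higher payoff against every opponent action. Compare each pair of P1's strategies column-by-column:
  A vs B: [3 vs 7, 4 vs 2, 7 vs 7] → A does not strictly dominate B (column X: 3 ≤ 7)
  A vs C: [3 vs 3, 4 vs 7, 7 vs 1] → A does not strictly dominate C (column X: 3 ≤ 3)
  B vs A: [7 vs 3, 2 vs 4, 7 vs 7] → B does not strictly dominate A (column Y: 2 ≤ 4)
  B vs C: [7 vs 3, 2 vs 7, 7 vs 1] → B does not strictly dominate C (column Y: 2 ≤ 7)
  C vs A: [3 vs 3, 7 vs 4, 1 vs 7] → C does not strictly dominate A (column X: 3 ≤ 3)
  C vs B: [3 vs 7, 7 vs 2, 1 vs 7] → C does not strictly dominate B (column X: 3 ≤ 7)
No single strategy strictly dominates all others → no strictly dominant strategy.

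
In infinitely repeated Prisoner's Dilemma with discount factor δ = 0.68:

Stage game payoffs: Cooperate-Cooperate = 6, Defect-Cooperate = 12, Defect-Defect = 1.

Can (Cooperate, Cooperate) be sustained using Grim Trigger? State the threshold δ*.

δ* = 0.5455; since δ = 0.68 ≥ 0.5455, cooperation can be sustained

Work:
For Grim Trigger:
Cooperate forever: 6/(1-δ)
Defect then punished: 12 + 1·δ/(1-δ)
Need: 6/(1-δ) ≥ 12 + 1·δ/(1-δ)
Solving: δ ≥ (T-R)/(T-P) = (12-6)/(12-1) = 0.5455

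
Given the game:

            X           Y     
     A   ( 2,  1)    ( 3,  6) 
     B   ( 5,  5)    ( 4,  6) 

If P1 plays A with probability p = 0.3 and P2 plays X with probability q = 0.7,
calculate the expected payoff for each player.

E[P1] = 3.98, E[P2] = 4.46

Work:
E[P1] = p·q·π₁(A,X) + p·(1-q)·π₁(A,Y) + (1-p)·q·π₁(B,X) + (1-p)·(1-q)·π₁(B,Y)
= 0.3·0.7·2 + 0.3·0.3·3 + 0.7·0.7·5 + 0.7·0.3·4
= 3.98

E[P2] = 4.46 (similar calculation)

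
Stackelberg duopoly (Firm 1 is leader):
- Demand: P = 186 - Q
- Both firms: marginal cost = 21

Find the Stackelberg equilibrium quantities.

q₁* (leader) = 82.5, q₂* (follower) = 41.25

Work:
Follower's reaction: q₂ = (a - c - q₁)/2
Leader substitutes: π₁ = q₁·(a - q₁ - (a-c-q₁)/2 - c)
FOC: q₁* = (186 - 21)/2 = 82.50
Then: q₂* = (186 - 21 - 82.5)/2 = 41.25
Leader has first-mover advantage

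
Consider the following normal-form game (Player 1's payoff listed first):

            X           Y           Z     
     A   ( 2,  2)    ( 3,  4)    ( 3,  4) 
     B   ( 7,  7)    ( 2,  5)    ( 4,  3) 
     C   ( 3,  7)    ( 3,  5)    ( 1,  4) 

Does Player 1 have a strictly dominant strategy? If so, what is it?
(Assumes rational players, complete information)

No strictly dominant strategy exists for Player 1

Work:
A strategy strictly dominates another if it gives a strictly higher payoff against every opponent action. Compare each pair of P1's strategies column-by-column:
  A vs B: [2 vs 7, 3 vs 2, 3 vs 4] → A does not strictly dominate B (column X: 2 ≤ 7)
  A vs C: [2 vs 3, 3 vs 3, 3 vs 1] → A does not strictly dominate C (column X: 2 ≤ 3)
  B vs A: [7 vs 2, 2 vs 3, 4 vs 3] → B does not strictly dominate A (column Y: 2 ≤ 3)
  B vs C: [7 vs 3, 2 vs 3, 4 vs 1] → B does not strictly dominate C (column Y: 2 ≤ 3)
  C vs A: [3 vs 2, 3 vs 3, 1 vs 3] → C does not strictly dominate A (column Y: 3 ≤ 3)
  C vs B: [3 vs 7, 3 vs 2, 1 vs 4] → C does not strictly dominate B (column X: 3 ≤ 7)
No single strategy strictly dominates all others → no strictly dominant strategy.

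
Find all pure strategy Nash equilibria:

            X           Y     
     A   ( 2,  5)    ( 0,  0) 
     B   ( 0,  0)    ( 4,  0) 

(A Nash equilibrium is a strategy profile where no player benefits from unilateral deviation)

Nash equilibrium: (A, X), (B, Y)

Work:
Best responses:
  P1 vs X: payoffs [2, 0] → best response A (payoff 2)
  P1 vs Y: payoffs [0, 4] → best response B (payoff 4)
  P2 vs A: payoffs [5, 0] → best response X (payoff 5)
  P2 vs B: payoffs [0, 0] → best response X/Y (payoff 0)
Mutual best responses: (A,X), (B,Y) → Nash equilibria.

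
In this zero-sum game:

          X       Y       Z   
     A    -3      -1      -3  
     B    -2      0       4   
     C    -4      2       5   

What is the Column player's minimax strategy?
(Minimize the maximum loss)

Column should play X, value = -2

Work:
Column player minimizes Row's maximum payoff:
Column X: max payoff to Row = -2
Column Y: max payoff to Row = 2
Column Z: max payoff to Row = 5
Minimum is -2, achieved by column X.
Minimax strategy: X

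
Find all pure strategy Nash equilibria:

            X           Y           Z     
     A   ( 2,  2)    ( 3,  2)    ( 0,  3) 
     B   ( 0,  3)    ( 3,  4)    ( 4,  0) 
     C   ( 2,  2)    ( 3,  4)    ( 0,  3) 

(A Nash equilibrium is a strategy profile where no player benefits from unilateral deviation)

Nash equilibrium: (B, Y), (C, Y)

Work:
Best responses:
  P1 vs X: payoffs [2, 0, 2] → best response A/C (payoff 2)
  P1 vs Y: payoffs [3, 3, 3] → best response A/B/C (payoff 3)
  P1 vs Z: payoffs [0, 4, 0] → best response B (payoff 4)
  P2 vs A: payoffs [2, 2, 3] → best response Z (payoff 3)
  P2 vs B: payoffs [3, 4, 0] → best response Y (payoff 4)
  P2 vs C: payoffs [2, 4, 3] → best response Y (payoff 4)
Mutual best responses: (B,Y), (C,Y) → Nash equilibria.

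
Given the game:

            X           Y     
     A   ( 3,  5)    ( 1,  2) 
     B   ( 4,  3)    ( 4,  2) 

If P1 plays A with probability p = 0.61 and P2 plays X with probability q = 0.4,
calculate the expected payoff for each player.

E[P1] = 2.658, E[P2] = 2.888

Work:
E[P1] = p·q·π₁(A,X) + p·(1-q)·π₁(A,Y) + (1-p)·q·π₁(B,X) + (1-p)·(1-q)·π₁(B,Y)
= 0.61·0.4·3 + 0.61·0.6·1 + 0.39·0.4·4 + 0.39·0.6·4
= 2.658

E[P2] = 2.888 (similar calculation)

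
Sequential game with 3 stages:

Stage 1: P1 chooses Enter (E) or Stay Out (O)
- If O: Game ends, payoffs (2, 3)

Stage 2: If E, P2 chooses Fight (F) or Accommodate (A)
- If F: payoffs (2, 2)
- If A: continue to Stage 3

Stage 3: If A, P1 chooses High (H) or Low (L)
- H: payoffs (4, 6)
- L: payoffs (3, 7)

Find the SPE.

SPE: (E, A, H); Outcome (4, 6)

Work:
Stage 3: P1 chooses H (4 vs 3)
Stage 2: P2: F->2, A->6 (anticipating H). Choose A
Stage 1: P1: O->2, E->4 (anticipating A, H). Choose E
SPE path: E -> A -> H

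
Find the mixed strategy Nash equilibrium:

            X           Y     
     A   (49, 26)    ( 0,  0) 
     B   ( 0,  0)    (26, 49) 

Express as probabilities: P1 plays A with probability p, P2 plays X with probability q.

p = 0.6533, q = 0.3467

Work:
Find probabilities that make opponent indifferent:
P2 chooses q to make P1 indifferent between A and B
P1 chooses p to make P2 indifferent between X and Y
Mixed NE: P1 plays (A: 0.6533, B: 0.3467), P2 plays (X: 0.3467, Y: 0.6533)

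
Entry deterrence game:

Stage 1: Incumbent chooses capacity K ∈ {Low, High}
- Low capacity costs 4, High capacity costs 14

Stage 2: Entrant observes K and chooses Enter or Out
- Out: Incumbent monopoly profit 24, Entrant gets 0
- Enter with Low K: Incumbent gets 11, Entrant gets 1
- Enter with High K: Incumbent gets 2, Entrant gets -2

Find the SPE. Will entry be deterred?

SPE: (High, Enter|Low, Out|High); Entry deterred. Incumbent net profit = 10

Work:
After Low K: Entrant enters (1 > 0)
After High K: Entrant stays out (-2 < 0)
Incumbent: Low → 11−4=7, High → 24−14=10
Incumbent chooses High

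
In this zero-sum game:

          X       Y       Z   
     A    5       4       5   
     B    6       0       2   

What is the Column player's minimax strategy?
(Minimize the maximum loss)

Column should play Y, value = 4

Work:
Column player minimizes Row's maximum payoff:
Column X: max payoff to Row = 6
Column Y: max payoff to Row = 4
Column Z: max payoff to Row = 5
Minimum is 4, achieved by column Y.
Minimax strategy: Y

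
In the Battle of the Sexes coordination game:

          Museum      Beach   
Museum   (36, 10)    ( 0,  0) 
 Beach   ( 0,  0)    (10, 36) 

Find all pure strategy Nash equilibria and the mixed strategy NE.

Pure NE: (Museum, Museum) and (Beach, Beach); Mixed NE: p = 0.7826, q = 0.2174

Work:
Check pure NE:
(Museum, Museum): (36, 10) - no unilateral deviation beneficial
(Beach, Beach): (10, 36) - no unilateral deviation beneficial
Mixed NE: P1 plays Museum with p = 0.7826, P2 plays Museum with q = 0.2174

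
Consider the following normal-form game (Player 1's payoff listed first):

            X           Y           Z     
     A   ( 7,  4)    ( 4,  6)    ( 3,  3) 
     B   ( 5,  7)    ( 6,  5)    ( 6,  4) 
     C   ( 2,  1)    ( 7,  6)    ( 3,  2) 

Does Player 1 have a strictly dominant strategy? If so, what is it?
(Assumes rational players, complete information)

No strictly dominant strategy exists for Player 1

Work:
A strategy strictly dominates another if it gives a strictly higher payoff against every opponent action. Compare each pair of P1's strategies column-by-column:
  A vs B: [7 vs 5, 4 vs 6, 3 vs 6] → A does not strictly dominate B (column Y: 4 ≤ 6)
  A vs C: [7 vs 2, 4 vs 7, 3 vs 3] → A does not strictly dominate C (column Y: 4 ≤ 7)
  B vs A: [5 vs 7, 6 vs 4, 6 vs 3] → B does not strictly dominate A (column X: 5 ≤ 7)
  B vs C: [5 vs 2, 6 vs 7, 6 vs 3] → B does not strictly dominate C (column Y: 6 ≤ 7)
  C vs A: [2 vs 7, 7 vs 4, 3 vs 3] → C does not strictly dominate A (column X: 2 ≤ 7)
  C vs B: [2 vs 5, 7 vs 6, 3 vs 6] → C does not strictly dominate B (column X: 2 ≤ 5)
No single strategy strictly dominates all others → no strictly dominant strategy.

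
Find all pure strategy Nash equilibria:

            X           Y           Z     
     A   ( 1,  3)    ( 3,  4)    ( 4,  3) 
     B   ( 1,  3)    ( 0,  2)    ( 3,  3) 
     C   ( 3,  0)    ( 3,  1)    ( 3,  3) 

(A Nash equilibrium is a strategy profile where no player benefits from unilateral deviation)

Nash equilibrium: (A, Y)

Work:
Best responses:
  P1 vs X: payoffs [1, 1, 3] → best response C (payoff 3)
  P1 vs Y: payoffs [3, 0, 3] → best response A/C (payoff 3)
  P1 vs Z: payoffs [4, 3, 3] → best response A (payoff 4)
  P2 vs A: payoffs [3, 4, 3] → best response Y (payoff 4)
  P2 vs B: payoffs [3, 2, 3] → best response X/Z (payoff 3)
  P2 vs C: payoffs [0, 1, 3] → best response Z (payoff 3)
Mutual best responses: (A,Y) → Nash equilibria.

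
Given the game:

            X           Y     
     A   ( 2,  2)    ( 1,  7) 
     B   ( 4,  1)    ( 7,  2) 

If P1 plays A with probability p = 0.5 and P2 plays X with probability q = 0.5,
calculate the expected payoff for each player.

E[P1] = 3.5, E[P2] = 3.0

Work:
E[P1] = p·q·π₁(A,X) + p·(1-q)·π₁(A,Y) + (1-p)·q·π₁(B,X) + (1-p)·(1-q)·π₁(B,Y)
= 0.5·0.5·2 + 0.5·0.5·1 + 0.5·0.5·4 + 0.5·0.5·7
= 3.5

E[P2] = 3.0 (similar calculation)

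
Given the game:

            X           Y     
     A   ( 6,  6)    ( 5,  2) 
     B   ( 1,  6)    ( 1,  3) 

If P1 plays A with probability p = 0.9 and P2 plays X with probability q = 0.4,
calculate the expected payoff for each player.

E[P1] = 4.96, E[P2] = 3.66

Work:
E[P1] = p·q·π₁(A,X) + p·(1-q)·π₁(A,Y) + (1-p)·q·π₁(B,X) + (1-p)·(1-q)·π₁(B,Y)
= 0.9·0.4·6 + 0.9·0.6·5 + 0.1·0.4·1 + 0.1·0.6·1
= 4.96

E[P2] = 3.66 (similar calculation)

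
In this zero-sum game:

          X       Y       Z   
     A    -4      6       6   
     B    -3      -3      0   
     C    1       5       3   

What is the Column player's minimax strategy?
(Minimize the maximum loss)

Column should play X, value = 1

Work:
Column player minimizes Row's maximum payoff:
Column X: max payoff to Row = 1
Column Y: max payoff to Row = 6
Column Z: max payoff to Row = 6
Minimum is 1, achieved by column X.
Minimax strategy: X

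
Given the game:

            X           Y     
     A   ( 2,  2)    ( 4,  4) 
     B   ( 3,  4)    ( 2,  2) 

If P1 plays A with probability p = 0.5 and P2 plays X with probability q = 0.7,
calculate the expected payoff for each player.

E[P1] = 2.65, E[P2] = 3.0

Work:
E[P1] = p·q·π₁(A,X) + p·(1-q)·π₁(A,Y) + (1-p)·q·π₁(B,X) + (1-p)·(1-q)·π₁(B,Y)
= 0.5·0.7·2 + 0.5·0.3·4 + 0.5·0.7·3 + 0.5·0.3·2
= 2.65

E[P2] = 3.0 (similar calculation)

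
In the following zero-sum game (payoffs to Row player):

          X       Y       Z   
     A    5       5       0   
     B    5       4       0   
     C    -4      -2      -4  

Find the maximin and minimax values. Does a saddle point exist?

Maximin = 0, Minimax = 0, Saddle: True

Work:
Row minimums: [0, 0, -4] → maximin = 0
Column maximums: [5, 5, 0] → minimax = 0
Saddle point exists! Game value = 0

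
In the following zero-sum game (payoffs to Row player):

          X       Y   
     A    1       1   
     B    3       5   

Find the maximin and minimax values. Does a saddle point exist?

Maximin = 3, Minimax = 3, Saddle: True

Work:
Row minimums: [1, 3] → maximin = 3
Column maximums: [3, 5] → minimax = 3
Saddle point exists! Game value = 3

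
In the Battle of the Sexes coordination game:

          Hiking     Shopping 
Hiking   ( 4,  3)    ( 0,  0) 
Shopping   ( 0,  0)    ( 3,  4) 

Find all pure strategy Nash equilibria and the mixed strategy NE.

Pure NE: (Hiking, Hiking) and (Shopping, Shopping); Mixed NE: p = 0.5714, q = 0.4286

Work:
Check pure NE:
(Hiking, Hiking): (4, 3) - no unilateral deviation beneficial
(Shopping, Shopping): (3, 4) - no unilateral deviation beneficial
Mixed NE: P1 plays Hiking with p = 0.5714, P2 plays Hiking with q = 0.4286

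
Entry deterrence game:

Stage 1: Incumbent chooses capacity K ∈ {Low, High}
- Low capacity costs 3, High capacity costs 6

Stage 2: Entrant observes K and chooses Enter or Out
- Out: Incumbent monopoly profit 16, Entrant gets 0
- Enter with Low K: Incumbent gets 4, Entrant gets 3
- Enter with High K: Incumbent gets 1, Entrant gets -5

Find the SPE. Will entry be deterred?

SPE: (High, Enter|Low, Out|High); Entry deterred. Incumbent net profit = 10

Work:
After Low K: Entrant enters (3 > 0)
After High K: Entrant stays out (-5 < 0)
Incumbent: Low → 4−3=1, High → 16−6=10
Incumbent chooses High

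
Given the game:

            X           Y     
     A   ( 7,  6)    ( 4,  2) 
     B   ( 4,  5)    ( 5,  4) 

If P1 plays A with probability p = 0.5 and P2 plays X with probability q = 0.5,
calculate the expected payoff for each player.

E[P1] = 5.0, E[P2] = 4.25

Work:
E[P1] = p·q·π₁(A,X) + p·(1-q)·π₁(A,Y) + (1-p)·q·π₁(B,X) + (1-p)·(1-q)·π₁(B,Y)
= 0.5·0.5·7 + 0.5·0.5·4 + 0.5·0.5·4 + 0.5·0.5·5
= 5.0

E[P2] = 4.25 (similar calculation)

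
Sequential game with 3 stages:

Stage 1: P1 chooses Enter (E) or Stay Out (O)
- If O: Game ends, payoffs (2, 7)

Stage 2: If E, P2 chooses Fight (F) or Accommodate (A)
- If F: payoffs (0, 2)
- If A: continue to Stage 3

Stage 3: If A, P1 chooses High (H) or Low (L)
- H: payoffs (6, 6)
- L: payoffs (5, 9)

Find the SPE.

SPE: (E, A, H); Outcome (6, 6)

Work:
Stage 3: P1 chooses H (6 vs 5)
Stage 2: P2: F->2, A->6 (anticipating H). Choose A
Stage 1: P1: O->2, E->6 (anticipating A, H). Choose E
SPE path: E -> A -> H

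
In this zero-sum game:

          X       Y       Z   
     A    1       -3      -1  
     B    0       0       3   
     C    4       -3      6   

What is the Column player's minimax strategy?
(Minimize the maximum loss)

Column should play Y, value = 0

Work:
Column player minimizes Row's maximum payoff:
Column X: max payoff to Row = 4
Column Y: max payoff to Row = 0
Column Z: max payoff to Row = 6
Minimum is 0, achieved by column Y.
Minimax strategy: Y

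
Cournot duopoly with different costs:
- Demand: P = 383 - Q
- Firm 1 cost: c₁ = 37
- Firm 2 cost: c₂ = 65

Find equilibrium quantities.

q₁* = 124.67, q₂* = 96.67

Work:
Reaction: q₁ = (383 - 37 - q₂)/2
Reaction: q₂ = (383 - 65 - q₁)/2
Solve simultaneously:
q₁* = (383 - 2×37 + 65)/3 = 124.67
q₂* = (383 - 2×65 + 37)/3 = 96.67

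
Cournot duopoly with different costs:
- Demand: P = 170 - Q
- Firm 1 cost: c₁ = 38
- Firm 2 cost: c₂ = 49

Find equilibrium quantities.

q₁* = 47.67, q₂* = 36.67

Work:
Reaction: q₁ = (170 - 38 - q₂)/2
Reaction: q₂ = (170 - 49 - q₁)/2
Solve simultaneously:
q₁* = (170 - 2×38 + 49)/3 = 47.67
q₂* = (170 - 2×49 + 38)/3 = 36.67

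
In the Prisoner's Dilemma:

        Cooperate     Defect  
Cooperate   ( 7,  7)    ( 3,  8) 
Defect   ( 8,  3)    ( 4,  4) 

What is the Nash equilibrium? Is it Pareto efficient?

(Defect, Defect) is NE; not Pareto efficient

Work:
Defect dominates Cooperate for both players:
If P2 cooperates: Defect (8) > Cooperate (7)
If P2 defects: Defect (4) > Cooperate (3)
NE: (Defect, Defect) with payoff (4, 4)
But (Cooperate, Cooperate) = (7, 7) Pareto dominates (4, 4)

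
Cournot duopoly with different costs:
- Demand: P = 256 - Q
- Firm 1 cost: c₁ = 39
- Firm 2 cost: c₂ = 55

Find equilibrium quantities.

q₁* = 77.67, q₂* = 61.67

Work:
Reaction: q₁ = (256 - 39 - q₂)/2
Reaction: q₂ = (256 - 55 - q₁)/2
Solve simultaneously:
q₁* = (256 - 2×39 + 55)/3 = 77.67
q₂* = (256 - 2×55 + 39)/3 = 61.67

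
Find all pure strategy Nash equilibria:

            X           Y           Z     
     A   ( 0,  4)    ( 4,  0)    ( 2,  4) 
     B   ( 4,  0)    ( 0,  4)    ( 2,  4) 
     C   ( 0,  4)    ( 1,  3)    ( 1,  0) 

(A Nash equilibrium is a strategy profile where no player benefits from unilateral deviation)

Nash equilibrium: (A, Z), (B, Z)

Work:
Best responses:
  P1 vs X: payoffs [0, 4, 0] → best response B (payoff 4)
  P1 vs Y: payoffs [4, 0, 1] → best response A (payoff 4)
  P1 vs Z: payoffs [2, 2, 1] → best response A/B (payoff 2)
  P2 vs A: payoffs [4, 0, 4] → best response X/Z (payoff 4)
  P2 vs B: payoffs [0, 4, 4] → best response Y/Z (payoff 4)
  P2 vs C: payoffs [4, 3, 0] → best response X (payoff 4)
Mutual best responses: (A,Z), (B,Z) → Nash equilibria.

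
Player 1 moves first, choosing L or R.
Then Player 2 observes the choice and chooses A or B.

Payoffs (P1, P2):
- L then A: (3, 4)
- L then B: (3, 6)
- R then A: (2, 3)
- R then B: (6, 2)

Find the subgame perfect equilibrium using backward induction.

P1 plays L, P2 plays B after L and A after R; Payoff (3, 6)

Work:
Backward induction:
After L: P2 chooses B → P1 gets 3
After R: P2 chooses A → P1 gets 2
P1 chooses L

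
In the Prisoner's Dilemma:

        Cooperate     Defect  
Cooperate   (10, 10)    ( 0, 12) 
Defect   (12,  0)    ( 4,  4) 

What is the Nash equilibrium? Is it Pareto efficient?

(Defect, Defect) is NE; not Pareto efficient

Work:
Defect dominates Cooperate for both players:
If P2 cooperates: Defect (12) > Cooperate (10)
If P2 defects: Defect (4) > Cooperate (0)
NE: (Defect, Defect) with payoff (4, 4)
But (Cooperate, Cooperate) = (10, 10) Pareto dominates (4, 4)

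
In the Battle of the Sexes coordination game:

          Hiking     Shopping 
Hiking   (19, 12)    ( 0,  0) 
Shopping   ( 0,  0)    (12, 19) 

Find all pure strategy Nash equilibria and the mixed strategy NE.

Pure NE: (Hiking, Hiking) and (Shopping, Shopping); Mixed NE: p = 0.6129, q = 0.3871

Work:
Check pure NE:
(Hiking, Hiking): (19, 12) - no unilateral deviation beneficial
(Shopping, Shopping): (12, 19) - no unilateral deviation beneficial
Mixed NE: P1 plays Hiking with p = 0.6129, P2 plays Hiking with q = 0.3871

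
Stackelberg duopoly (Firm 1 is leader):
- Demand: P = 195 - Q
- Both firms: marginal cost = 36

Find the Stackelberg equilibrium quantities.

q₁* (leader) = 79.5, q₂* (follower) = 39.75

Work:
Follower's reaction: q₂ = (a - c - q₁)/2
Leader substitutes: π₁ = q₁·(a - q₁ - (a-c-q₁)/2 - c)
FOC: q₁* = (195 - 36)/2 = 79.50
Then: q₂* = (195 - 36 - 79.5)/2 = 39.75
Leader has first-mover advantage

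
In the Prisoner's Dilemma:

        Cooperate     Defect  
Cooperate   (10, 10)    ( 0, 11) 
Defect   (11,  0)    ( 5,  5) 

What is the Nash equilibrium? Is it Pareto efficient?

(Defect, Defect) is NE; not Pareto efficient

Work:
Defect dominates Cooperate for both players:
If P2 cooperates: Defect (11) > Cooperate (10)
If P2 defects: Defect (5) > Cooperate (0)
NE: (Defect, Defect) with payoff (5, 5)
But (Cooperate, Cooperate) = (10, 10) Pareto dominates (5, 5)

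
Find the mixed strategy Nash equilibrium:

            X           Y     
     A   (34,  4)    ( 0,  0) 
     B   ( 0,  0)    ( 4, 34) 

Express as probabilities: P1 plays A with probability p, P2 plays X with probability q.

p = 0.8947, q = 0.1053

Work:
Find probabilities that make opponent indifferent:
P2 chooses q to make P1 indifferent between A and B
P1 chooses p to make P2 indifferent between X and Y
Mixed NE: P1 plays (A: 0.8947, B: 0.1053), P2 plays (X: 0.1053, Y: 0.8947)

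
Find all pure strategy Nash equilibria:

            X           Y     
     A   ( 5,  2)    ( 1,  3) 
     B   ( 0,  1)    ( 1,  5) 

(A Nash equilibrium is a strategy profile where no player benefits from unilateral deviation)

Nash equilibrium: (A, Y), (B, Y)

Work:
Best responses:
  P1 vs X: payoffs [5, 0] → best response A (payoff 5)
  P1 vs Y: payoffs [1, 1] → best response A/B (payoff 1)
  P2 vs A: payoffs [2, 3] → best response Y (payoff 3)
  P2 vs B: payoffs [1, 5] → best response Y (payoff 5)
Mutual best responses: (A,Y), (B,Y) → Nash equilibria.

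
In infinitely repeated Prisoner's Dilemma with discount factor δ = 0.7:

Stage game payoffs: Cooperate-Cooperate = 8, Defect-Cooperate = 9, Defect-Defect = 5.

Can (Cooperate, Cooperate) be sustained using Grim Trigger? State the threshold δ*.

δ* = 0.25; since δ = 0.7 ≥ 0.25, cooperation can be sustained

Work:
For Grim Trigger:
Cooperate forever: 8/(1-δ)
Defect then punished: 9 + 5·δ/(1-δ)
Need: 8/(1-δ) ≥ 9 + 5·δ/(1-δ)
Solving: δ ≥ (T-R)/(T-P) = (9-8)/(9-5) = 0.25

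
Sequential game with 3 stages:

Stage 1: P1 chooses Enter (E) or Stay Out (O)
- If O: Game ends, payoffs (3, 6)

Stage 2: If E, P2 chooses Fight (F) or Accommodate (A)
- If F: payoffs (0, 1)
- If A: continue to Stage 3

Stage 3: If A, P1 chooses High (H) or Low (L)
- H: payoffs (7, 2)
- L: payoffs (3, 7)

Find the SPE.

SPE: (E, A, H); Outcome (7, 2)

Work:
Stage 3: P1 chooses H (7 vs 3)
Stage 2: P2: F->1, A->2 (anticipating H). Choose A
Stage 1: P1: O->3, E->7 (anticipating A, H). Choose E
SPE path: E -> A -> H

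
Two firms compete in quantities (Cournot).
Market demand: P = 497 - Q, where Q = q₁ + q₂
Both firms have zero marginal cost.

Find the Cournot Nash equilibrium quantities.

q₁* = q₂* = 165.67; P* = 165.67

Work:
Profit: π_i = P·q_i = (a - q_i - q_j)·q_i
FOC: ∂π_i/∂q_i = a - 2q_i - q_j = 0
Reaction function: q_i = (497 - q_j)/2
Symmetry: q* = 497/3 = 165.67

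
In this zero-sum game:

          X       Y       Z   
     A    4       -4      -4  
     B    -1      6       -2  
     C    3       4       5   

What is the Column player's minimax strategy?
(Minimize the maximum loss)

Column should play X, value = 4

Work:
Column player minimizes Row's maximum payoff:
Column X: max payoff to Row = 4
Column Y: max payoff to Row = 6
Column Z: max payoff to Row = 5
Minimum is 4, achieved by column X.
Minimax strategy: X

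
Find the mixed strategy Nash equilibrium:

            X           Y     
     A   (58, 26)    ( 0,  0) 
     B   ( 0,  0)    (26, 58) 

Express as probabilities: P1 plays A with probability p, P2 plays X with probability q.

p = 0.6905, q = 0.3095

Work:
Find probabilities that make opponent indifferent:
P2 chooses q to make P1 indifferent between A and B
P1 chooses p to make P2 indifferent between X and Y
Mixed NE: P1 plays (A: 0.6905, B: 0.3095), P2 plays (X: 0.3095, Y: 0.6905)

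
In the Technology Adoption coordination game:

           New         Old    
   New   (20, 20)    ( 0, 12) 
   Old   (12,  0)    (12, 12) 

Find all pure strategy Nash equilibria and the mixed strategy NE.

Pure NE: (New, New) and (Old, Old); Mixed NE: p = 0.6, q = 0.6

Work:
Check pure NE:
(New, New): (20, 20) - no unilateral deviation beneficial
(Old, Old): (12, 12) - no unilateral deviation beneficial
Mixed NE: P1 plays New with p = 0.6, P2 plays New with q = 0.6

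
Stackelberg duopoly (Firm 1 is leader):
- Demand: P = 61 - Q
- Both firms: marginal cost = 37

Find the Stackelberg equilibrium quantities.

q₁* (leader) = 12.0, q₂* (follower) = 6.0

Work:
Follower's reaction: q₂ = (a - c - q₁)/2
Leader substitutes: π₁ = q₁·(a - q₁ - (a-c-q₁)/2 - c)
FOC: q₁* = (61 - 37)/2 = 12.00
Then: q₂* = (61 - 37 - 12.0)/2 = 6.00
Leader has first-mover advantage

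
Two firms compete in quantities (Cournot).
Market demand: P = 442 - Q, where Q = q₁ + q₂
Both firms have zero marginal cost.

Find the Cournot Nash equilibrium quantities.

q₁* = q₂* = 147.33; P* = 147.33

Work:
Profit: π_i = P·q_i = (a - q_i - q_j)·q_i
FOC: ∂π_i/∂q_i = a - 2q_i - q_j = 0
Reaction function: q_i = (442 - q_j)/2
Symmetry: q* = 442/3 = 147.33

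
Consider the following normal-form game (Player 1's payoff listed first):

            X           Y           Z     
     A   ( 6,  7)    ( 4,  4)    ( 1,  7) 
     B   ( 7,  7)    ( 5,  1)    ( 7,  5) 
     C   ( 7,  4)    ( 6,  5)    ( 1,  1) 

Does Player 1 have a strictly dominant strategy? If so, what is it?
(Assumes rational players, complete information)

No strictly dominant strategy exists for Player 1

Work:
A strategy strictly dominates another if it gives a strictly higher payoff against every opponent action. Compare each pair of P1's strategies column-by-column:
  A vs B: [6 vs 7, 4 vs 5, 1 vs 7] → A does not strictly dominate B (column X: 6 ≤ 7)
  A vs C: [6 vs 7, 4 vs 6, 1 vs 1] → A does not strictly dominate C (column X: 6 ≤ 7)
  B vs A: [7 vs 6, 5 vs 4, 7 vs 1] → B strictly dominates A
  B vs C: [7 vs 7, 5 vs 6, 7 vs 1] → B does not strictly dominate C (column X: 7 ≤ 7)
  C vs A: [7 vs 6, 6 vs 4, 1 vs 1] → C does not strictly dominate A (column Z: 1 ≤ 1)
  C vs B: [7 vs 7, 6 vs 5, 1 vs 7] → C does not strictly dominate B (column X: 7 ≤ 7)
No single strategy strictly dominates all others → no strictly dominant strategy.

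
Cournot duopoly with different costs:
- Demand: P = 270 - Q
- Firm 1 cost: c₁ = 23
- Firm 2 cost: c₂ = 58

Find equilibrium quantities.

q₁* = 94.0, q₂* = 59.0

Work:
Reaction: q₁ = (270 - 23 - q₂)/2
Reaction: q₂ = (270 - 58 - q₁)/2
Solve simultaneously:
q₁* = (270 - 2×23 + 58)/3 = 94.0
q₂* = (270 - 2×58 + 23)/3 = 59.0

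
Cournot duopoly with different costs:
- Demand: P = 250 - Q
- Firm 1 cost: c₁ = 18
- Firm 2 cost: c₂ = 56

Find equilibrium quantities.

q₁* = 90.0, q₂* = 52.0

Work:
Reaction: q₁ = (250 - 18 - q₂)/2
Reaction: q₂ = (250 - 56 - q₁)/2
Solve simultaneously:
q₁* = (250 - 2×18 + 56)/3 = 90.0
q₂* = (250 - 2×56 + 18)/3 = 52.0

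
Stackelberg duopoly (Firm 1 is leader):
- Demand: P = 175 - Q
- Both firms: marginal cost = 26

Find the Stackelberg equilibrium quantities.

q₁* (leader) = 74.5, q₂* (follower) = 37.25

Work:
Follower's reaction: q₂ = (a - c - q₁)/2
Leader substitutes: π₁ = q₁·(a - q₁ - (a-c-q₁)/2 - c)
FOC: q₁* = (175 - 26)/2 = 74.50
Then: q₂* = (175 - 26 - 74.5)/2 = 37.25
Leader has first-mover advantage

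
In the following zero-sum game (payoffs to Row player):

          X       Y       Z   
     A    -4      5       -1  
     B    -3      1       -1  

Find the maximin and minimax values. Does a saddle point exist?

Maximin = -3, Minimax = -3, Saddle: True

Work:
Row minimums: [-4, -3] → maximin = -3
Column maximums: [-3, 5, -1] → minimax = -3
Saddle point exists! Game value = -3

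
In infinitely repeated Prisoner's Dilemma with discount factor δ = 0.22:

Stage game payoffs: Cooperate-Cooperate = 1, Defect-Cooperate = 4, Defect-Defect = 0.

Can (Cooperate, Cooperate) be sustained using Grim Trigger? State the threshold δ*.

δ* = 0.75; since δ = 0.22 < 0.75, cooperation cannot be sustained

Work:
For Grim Trigger:
Cooperate forever: 1/(1-δ)
Defect then punished: 4 + 0·δ/(1-δ)
Need: 1/(1-δ) ≥ 4 + 0·δ/(1-δ)
Solving: δ ≥ (T-R)/(T-P) = (4-1)/(4-0) = 0.75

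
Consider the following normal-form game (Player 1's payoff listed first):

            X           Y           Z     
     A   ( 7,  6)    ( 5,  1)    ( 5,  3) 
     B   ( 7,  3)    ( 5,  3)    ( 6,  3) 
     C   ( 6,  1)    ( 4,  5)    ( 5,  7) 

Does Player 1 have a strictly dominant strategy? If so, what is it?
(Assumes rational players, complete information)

No strictly dominant strategy exists for Player 1

Work:
A strategy strictly dominates another if it gives a strictly higher payoff against every opponent action. Compare each pair of P1's strategies column-by-column:
  A vs B: [7 vs 7, 5 vs 5, 5 vs 6] → A does not strictly dominate B (column X: 7 ≤ 7)
  A vs C: [7 vs 6, 5 vs 4, 5 vs 5] → A does not strictly dominate C (column Z: 5 ≤ 5)
  B vs A: [7 vs 7, 5 vs 5, 6 vs 5] → B does not strictly dominate A (column X: 7 ≤ 7)
  B vs C: [7 vs 6, 5 vs 4, 6 vs 5] → B strictly dominates C
  C vs A: [6 vs 7, 4 vs 5, 5 vs 5] → C does not strictly dominate A (column X: 6 ≤ 7)
  C vs B: [6 vs 7, 4 vs 5, 5 vs 6] → C does not strictly dominate B (column X: 6 ≤ 7)
No single strategy strictly dominates all others → no strictly dominant strategy.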